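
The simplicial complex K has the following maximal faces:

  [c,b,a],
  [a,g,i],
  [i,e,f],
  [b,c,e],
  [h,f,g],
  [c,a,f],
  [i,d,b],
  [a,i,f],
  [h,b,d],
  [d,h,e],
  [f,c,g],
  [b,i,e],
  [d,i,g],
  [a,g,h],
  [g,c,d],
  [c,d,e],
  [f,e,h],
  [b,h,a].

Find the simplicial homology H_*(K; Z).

Fix the vertex order a < b < c < d < e < f < g < h < i and write every simplex with vertices in increasing order. Then dim K = 2 and the simplices of K are:

  0-simplices (9): a, b, c, d, e, f, g, h, i
  1-simplices (27): ab, ac, af, ag, ah, ai, bc, bd, be, bh, bi, cd, ce, cf, cg, de, dg, dh, di, ef, eh, ei, fg, fh, fi, gh, gi
  2-simplices (18): abc, abh, acf, afi, agh, agi, bce, bdh, bdi, bei, cde, cdg, cfg, deh, dgi, efh, efi, fgh

Hence C_0 ≅ Z^9, C_1 ≅ Z^27, C_2 ≅ Z^18.

Boundary ∂_1: C_1 → C_0 maps an edge to its endpoints' difference, ∂[p,q] = q − p.
The resulting 9×27 matrix has rank 8, and its Smith normal form has invariant factors (1,1,1,1,1,1,1,1).

The boundary map ∂_2: C_2 → C_1 maps a triangle to the signed sum of its edges. For instance
  ∂abc = bc − ac + ab,
  ∂bei = ei − bi + be.
This gives a 27×18 integer matrix of rank 18; reducing to Smith normal form yields diagonal entries (1,1,1,1,1,1,1,1,1,1,1,1,1,1,1,1,1,2).

Reading off H_k = ker ∂_k / im ∂_{k+1}:

  H_0: rank C_0 − rank ∂_1 = 9 − 8 = 1, and the invariant factors of ∂_1 are all 1, so H_0 = Z.
  H_1: rank ker ∂_1 − rank ∂_2 = (27 − 8) − 18 = 1, and ∂_2 has invariant factor 2 > 1, so H_1 = Z ⊕ Z_2.
  H_2: rank ker ∂_2 − rank ∂_3 = (18 − 18) − 0 = 0, and there is no ∂_3, so H_2 = 0.

(K is a triangulation of the Klein bottle.)

H_0 = Z,  H_1 = Z ⊕ Z_2,  H_2 = 0.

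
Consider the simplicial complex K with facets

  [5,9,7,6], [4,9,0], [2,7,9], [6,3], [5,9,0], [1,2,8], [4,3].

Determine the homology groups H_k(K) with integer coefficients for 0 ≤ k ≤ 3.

Order the vertices as 0 < 1 < 2 < 3 < 4 < 5 < 6 < 7 < 8 < 9. Listing each simplex with vertices in this order, K has dimension 3 with simplices:

  0-simplices (10): [0], [1], [2], [3], [4], [5], [6], [7], [8], [9]
  1-simplices (17): [0,4], [0,5], [0,9], [1,2], [1,8], [2,7], [2,8], [2,9], [3,4], [3,6], [4,9], [5,6], [5,7], [5,9], [6,7], [6,9], [7,9]
  2-simplices (8): [0,4,9], [0,5,9], [1,2,8], [2,7,9], [5,6,7], [5,6,9], [5,7,9], [6,7,9]
  3-simplices (1): [5,6,7,9]

Hence C_0 ≅ Z^10, C_1 ≅ Z^17, C_2 ≅ Z^8, C_3 ≅ Z^1.

∂_1: C_1 → C_0 sends each edge [p,q] (with p < q) to q − p. For instance
  ∂[1,2] = [2] − [1].
This gives a 10×17 integer matrix of rank 9; reducing to Smith normal form yields diagonal entries (1,1,1,1,1,1,1,1,1).

∂_2: C_2 → C_1 sends each 2-simplex [p,q,r] to [q,r] − [p,r] + [p,q]. For instance
  ∂[1,2,8] = [2,8] − [1,8] + [1,2],
  ∂[5,6,9] = [6,9] − [5,9] + [5,6].
As a 17×8 matrix over Z this has rank 7, with invariant factors (1,1,1,1,1,1,1).

The boundary map ∂_3: C_3 → C_2 sends each 3-simplex σ to the alternating sum Σ_i (−1)^i (σ with its i-th vertex removed). For instance
  ∂[5,6,7,9] = [6,7,9] − [5,7,9] + [5,6,9] − [5,6,7].
This gives a 8×1 integer matrix of rank 1; reducing to Smith normal form yields diagonal entries (1).

From H_k ≅ ker(∂_k) / im(∂_{k+1}) we obtain:

  H_0: rank C_0 − rank ∂_1 = 10 − 9 = 1, and the invariant factors of ∂_1 are all 1, so H_0 ≅ Z.
  H_1: rank ker ∂_1 − rank ∂_2 = (17 − 9) − 7 = 1, and the invariant factors of ∂_2 are all 1, so H_1 ≅ Z.
  H_2: rank ker ∂_2 − rank ∂_3 = (8 − 7) − 1 = 0, and the invariant factors of ∂_3 are all 1, so H_2 ≅ 0.
  H_3: rank ker ∂_3 − rank ∂_4 = (1 − 1) − 0 = 0, and there is no ∂_4, so H_3 ≅ 0.

H_0 ≅ Z,  H_1 ≅ Z,  H_2 = 0,  H_3 = 0.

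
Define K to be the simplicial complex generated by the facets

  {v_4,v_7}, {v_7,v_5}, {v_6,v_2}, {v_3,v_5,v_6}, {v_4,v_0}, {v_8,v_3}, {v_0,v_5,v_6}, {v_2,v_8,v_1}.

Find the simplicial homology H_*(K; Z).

Fix the vertex order v_0 < v_1 < v_2 < v_3 < v_4 < v_5 < v_6 < v_7 < v_8 and write every simplex with vertices in increasing order. Then dim K = 2 and the simplices of K are:

  0-simplices (9): [v_0], [v_1], [v_2], [v_3], [v_4], [v_5], [v_6], [v_7], [v_8]
  1-simplices (13): [v_0,v_4], [v_0,v_5], [v_0,v_6], [v_1,v_2], [v_1,v_8], [v_2,v_6], [v_2,v_8], [v_3,v_5], [v_3,v_6], [v_3,v_8], [v_4,v_7], [v_5,v_6], [v_5,v_7]
  2-simplices (3): [v_0,v_5,v_6], [v_1,v_2,v_8], [v_3,v_5,v_6]

so the chain groups are C_0 ≅ Z^9, C_1 ≅ Z^13, C_2 ≅ Z^3.

∂_1: C_1 → C_0 maps an edge to its endpoints' difference, ∂[p,q] = q − p. For instance
  ∂[v_4,v_7] = [v_7] − [v_4].
The resulting 9×13 matrix has rank 8, and its Smith normal form has invariant factors (1,1,1,1,1,1,1,1).

∂_2: C_2 → C_1 maps a triangle to the signed sum of its edges. For instance
  ∂[v_3,v_5,v_6] = [v_5,v_6] − [v_3,v_6] + [v_3,v_5],
  ∂[v_0,v_5,v_6] = [v_5,v_6] − [v_0,v_6] + [v_0,v_5].
This gives a 13×3 integer matrix of rank 3; reducing to Smith normal form yields diagonal entries (1,1,1).

Reading off H_k = ker ∂_k / im ∂_{k+1}:

  H_0: rank C_0 − rank ∂_1 = 9 − 8 = 1, and the invariant factors of ∂_1 are all 1, so H_0 = Z.
  H_1: rank ker ∂_1 − rank ∂_2 = (13 − 8) − 3 = 2, and the invariant factors of ∂_2 are all 1, so H_1 = Z^2.
  H_2: rank ker ∂_2 − rank ∂_3 = (3 − 3) − 0 = 0, and there is no ∂_3, so H_2 = 0.

H_0 ≅ Z,  H_1 ≅ Z^2,  H_2 = 0.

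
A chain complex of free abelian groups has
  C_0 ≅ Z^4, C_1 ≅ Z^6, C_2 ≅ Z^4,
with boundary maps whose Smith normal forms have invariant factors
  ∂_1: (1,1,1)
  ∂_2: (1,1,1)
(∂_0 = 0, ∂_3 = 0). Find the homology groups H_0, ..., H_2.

H_0: b_0 = 4 − 0 − 3 = 1; torsion from ∂_1 factors > 1: none. So H_0 = Z.
H_1: b_1 = 6 − 3 − 3 = 0; torsion from ∂_2 factors > 1: none. So H_1 = 0.
H_2: b_2 = 4 − 3 − 0 = 1; torsion from ∂_3 factors > 1: none. So H_2 = Z.

H_0 = Z,  H_1 = 0,  H_2 = Z.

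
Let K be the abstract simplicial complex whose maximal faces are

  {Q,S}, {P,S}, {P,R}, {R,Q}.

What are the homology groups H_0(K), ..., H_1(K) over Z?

H_0 = Z,  H_1 = Z.

Fix the vertex order P < Q < R < S and write every simplex with vertices in increasing order. Then dim K = 1 and the simplices of K are:

  0-simplices (4): P, Q, R, S
  1-simplices (4): PR, PS, QR, QS

Hence C_0 ≅ Z^4, C_1 ≅ Z^4.

The boundary map ∂_1: C_1 → C_0 maps an edge to its endpoints' difference, ∂[p,q] = q − p.
As a 4×4 matrix over Z this has rank 3, with invariant factors (1,1,1).

Now H_k = ker ∂_k / im ∂_{k+1}, so:

  H_0: rank C_0 − rank ∂_1 = 4 − 3 = 1, and the invariant factors of ∂_1 are all 1, so H_0 ≅ Z.
  H_1: rank ker ∂_1 − rank ∂_2 = (4 − 3) − 0 = 1, and there is no ∂_2, so H_1 ≅ Z.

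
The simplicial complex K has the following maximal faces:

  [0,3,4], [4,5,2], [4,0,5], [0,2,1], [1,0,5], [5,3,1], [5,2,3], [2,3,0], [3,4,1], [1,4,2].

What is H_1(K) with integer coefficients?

H_1 ≅ Z/2.

Order the vertices as 0 < 1 < 2 < 3 < 4 < 5. Listing each simplex with vertices in this order, K has dimension 2 with simplices:

  0-simplices (6): [0], [1], [2], [3], [4], [5]
  1-simplices (15): [0,1], [0,2], [0,3], [0,4], [0,5], [1,2], [1,3], [1,4], [1,5], [2,3], [2,4], [2,5], [3,4], [3,5], [4,5]
  2-simplices (10): [0,1,2], [0,1,5], [0,2,3], [0,3,4], [0,4,5], [1,2,4], [1,3,4], [1,3,5], [2,3,5], [2,4,5]

Hence C_0 ≅ Z^6, C_1 ≅ Z^15, C_2 ≅ Z^10.

The boundary map ∂_1: C_1 → C_0 maps an edge to its endpoints' difference, ∂[p,q] = q − p.
As a 6×15 matrix over Z this has rank 5, with invariant factors (1,1,1,1,1).

The boundary map ∂_2: C_2 → C_1 acts by ∂[p,q,r] = [q,r] − [p,r] + [p,q]. For instance
  ∂[0,4,5] = [4,5] − [0,5] + [0,4],
  ∂[2,4,5] = [4,5] − [2,5] + [2,4].
As a 15×10 matrix over Z this has rank 10, with invariant factors (1,1,1,1,1,1,1,1,1,2).

From H_k ≅ ker(∂_k) / im(∂_{k+1}) we obtain:

  H_1: rank ker ∂_1 − rank ∂_2 = (15 − 5) − 10 = 0, and ∂_2 has invariant factor 2 > 1, so H_1 = Z/2.

(K is a triangulation of the real projective plane RP^2.)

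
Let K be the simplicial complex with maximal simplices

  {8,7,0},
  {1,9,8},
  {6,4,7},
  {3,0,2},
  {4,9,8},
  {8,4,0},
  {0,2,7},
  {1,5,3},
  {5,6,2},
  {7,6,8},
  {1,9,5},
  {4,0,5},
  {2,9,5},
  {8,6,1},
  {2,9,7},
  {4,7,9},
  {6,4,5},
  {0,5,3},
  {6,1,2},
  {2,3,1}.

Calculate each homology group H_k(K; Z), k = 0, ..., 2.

Take the total order 0 < 1 < 2 < 3 < 4 < 5 < 6 < 7 < 8 < 9 on the vertex set. Then K (dimension 2) consists of the simplices:

  0-simplices (10): [0], [1], [2], [3], [4], [5], [6], [7], [8], [9]
  1-simplices (30): (30 of them)
  2-simplices (20): (20 of them)

giving chain groups C_0 ≅ Z^10, C_1 ≅ Z^30, C_2 ≅ Z^20.

Boundary ∂_1: C_1 → C_0 sends each edge [p,q] (with p < q) to q − p.
As a 10×30 matrix over Z this has rank 9, with invariant factors (1,1,1,1,1,1,1,1,1).

Boundary ∂_2: C_2 → C_1 maps a triangle to the signed sum of its edges. For instance
  ∂[1,6,8] = [6,8] − [1,8] + [1,6],
  ∂[0,3,5] = [3,5] − [0,5] + [0,3].
The 30×20 boundary matrix has rank 20 and Smith normal form diag(1,1,1,1,1,1,1,1,1,1,1,1,1,1,1,1,1,1,1,2).

Computing H_k = (kernel of ∂_k) / (image of ∂_{k+1}):

  H_0: rank C_0 − rank ∂_1 = 10 − 9 = 1, and the invariant factors of ∂_1 are all 1, so H_0 ≅ Z.
  H_1: rank ker ∂_1 − rank ∂_2 = (30 − 9) − 20 = 1, and ∂_2 has invariant factor 2 > 1, so H_1 ≅ Z ⊕ Z/2.
  H_2: rank ker ∂_2 − rank ∂_3 = (20 − 20) − 0 = 0, and there is no ∂_3, so H_2 ≅ 0.

H_0 = Z,  H_1 = Z ⊕ Z/2,  H_2 = 0.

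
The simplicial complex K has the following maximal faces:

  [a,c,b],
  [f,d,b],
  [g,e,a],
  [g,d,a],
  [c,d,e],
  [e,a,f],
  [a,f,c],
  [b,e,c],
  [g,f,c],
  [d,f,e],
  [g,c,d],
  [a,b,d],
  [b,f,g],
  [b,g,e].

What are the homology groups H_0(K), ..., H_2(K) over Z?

H_0 = Z,  H_1 = Z^2,  H_2 = Z.

Take the total order a < b < c < d < e < f < g on the vertex set. Then K (dimension 2) consists of the simplices:

  0-simplices (7): a, b, c, d, e, f, g
  1-simplices (21): ab, ac, ad, ae, af, ag, bc, bd, be, bf, bg, cd, ce, cf, cg, de, df, dg, ef, eg, fg
  2-simplices (14): abc, abd, acf, adg, aef, aeg, bce, bdf, beg, bfg, cde, cdg, cfg, def

giving chain groups C_0 ≅ Z^7, C_1 ≅ Z^21, C_2 ≅ Z^14.

Boundary ∂_1: C_1 → C_0 maps an edge to its endpoints' difference, ∂[p,q] = q − p. For instance
  ∂ac = c − a.
As a 7×21 matrix over Z this has rank 6, with invariant factors (1,1,1,1,1,1).

∂_2: C_2 → C_1 sends each 2-simplex [p,q,r] to [q,r] − [p,r] + [p,q]. For instance
  ∂abc = bc − ac + ab,
  ∂cdg = dg − cg + cd.
The resulting 21×14 matrix has rank 13, and its Smith normal form has invariant factors (1,1,1,1,1,1,1,1,1,1,1,1,1).

From H_k ≅ ker(∂_k) / im(∂_{k+1}) we obtain:

  H_0: rank C_0 − rank ∂_1 = 7 − 6 = 1, and the invariant factors of ∂_1 are all 1, so H_0 ≅ Z.
  H_1: rank ker ∂_1 − rank ∂_2 = (21 − 6) − 13 = 2, and the invariant factors of ∂_2 are all 1, so H_1 ≅ Z^2.
  H_2: rank ker ∂_2 − rank ∂_3 = (14 − 13) − 0 = 1, and there is no ∂_3, so H_2 ≅ Z.

(K is a triangulation of the torus T^2.)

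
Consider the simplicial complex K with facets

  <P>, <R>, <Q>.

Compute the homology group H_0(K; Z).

We work with the vertex ordering P < Q < R. The simplices of K, each written with vertices in increasing order, are:

  0-simplices (3): P, Q, R

Hence C_0 ≅ Z^3.

Now H_k = ker ∂_k / im ∂_{k+1}, so:

  H_0: rank C_0 − rank ∂_1 = 3 − 0 = 3, and there is no ∂_1, so H_0 = Z^3.

H_0 = Z^3.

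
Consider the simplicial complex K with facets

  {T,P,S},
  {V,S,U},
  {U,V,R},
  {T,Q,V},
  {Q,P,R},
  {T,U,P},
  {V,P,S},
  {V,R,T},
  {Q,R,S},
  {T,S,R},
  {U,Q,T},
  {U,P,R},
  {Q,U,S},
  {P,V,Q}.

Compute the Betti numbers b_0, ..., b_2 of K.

Fix the vertex order P < Q < R < S < T < U < V and write every simplex with vertices in increasing order. Then dim K = 2 and the simplices of K are:

  0-simplices (7): P, Q, R, S, T, U, V
  1-simplices (21): PQ, PR, PS, PT, PU, PV, QR, QS, QT, QU, QV, RS, RT, RU, RV, ST, SU, SV, TU, TV, UV
  2-simplices (14): PQR, PQV, PRU, PST, PSV, PTU, QRS, QSU, QTU, QTV, RST, RTV, RUV, SUV

Hence C_0 ≅ Z^7, C_1 ≅ Z^21, C_2 ≅ Z^14.

∂_1: C_1 → C_0 is given by ∂[p,q] = [q] − [p]. For instance
  ∂PQ = Q − P.
As a 7×21 matrix over Z this has rank 6, with invariant factors (1,1,1,1,1,1).

The boundary map ∂_2: C_2 → C_1 maps a triangle to the signed sum of its edges. For instance
  ∂RUV = UV − RV + RU,
  ∂PST = ST − PT + PS.
This gives a 21×14 integer matrix of rank 13; reducing to Smith normal form yields diagonal entries (1,1,1,1,1,1,1,1,1,1,1,1,1).

Reading off H_k = ker ∂_k / im ∂_{k+1}:

  H_0: rank C_0 − rank ∂_1 = 7 − 6 = 1, and the invariant factors of ∂_1 are all 1, so H_0 ≅ Z.
  H_1: rank ker ∂_1 − rank ∂_2 = (21 − 6) − 13 = 2, and the invariant factors of ∂_2 are all 1, so H_1 ≅ Z^2.
  H_2: rank ker ∂_2 − rank ∂_3 = (14 − 13) − 0 = 1, and there is no ∂_3, so H_2 ≅ Z.

Hence the Betti numbers are b_0 = 1, b_1 = 2, b_2 = 1.

b_0 = 1, b_1 = 2, b_2 = 1.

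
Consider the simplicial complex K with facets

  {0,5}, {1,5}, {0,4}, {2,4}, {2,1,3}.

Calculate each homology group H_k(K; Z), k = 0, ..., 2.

Fix the vertex order 0 < 1 < 2 < 3 < 4 < 5 and write every simplex with vertices in increasing order. Then dim K = 2 and the simplices of K are:

  0-simplices (6): [0], [1], [2], [3], [4], [5]
  1-simplices (7): [0,4], [0,5], [1,2], [1,3], [1,5], [2,3], [2,4]
  2-simplices (1): [1,2,3]

giving chain groups C_0 ≅ Z^6, C_1 ≅ Z^7, C_2 ≅ Z^1.

Boundary ∂_1: C_1 → C_0 is given by ∂[p,q] = [q] − [p]. For instance
  ∂[1,3] = [3] − [1].
The 6×7 boundary matrix has rank 5 and Smith normal form diag(1,1,1,1,1).

The boundary map ∂_2: C_2 → C_1 maps a triangle to the signed sum of its edges. For instance
  ∂[1,2,3] = [2,3] − [1,3] + [1,2].
The 7×1 boundary matrix has rank 1 and Smith normal form diag(1).

From H_k ≅ ker(∂_k) / im(∂_{k+1}) we obtain:

  H_0: rank C_0 − rank ∂_1 = 6 − 5 = 1, and the invariant factors of ∂_1 are all 1, so H_0 ≅ Z.
  H_1: rank ker ∂_1 − rank ∂_2 = (7 − 5) − 1 = 1, and the invariant factors of ∂_2 are all 1, so H_1 ≅ Z.
  H_2: rank ker ∂_2 − rank ∂_3 = (1 − 1) − 0 = 0, and there is no ∂_3, so H_2 ≅ 0.

H_0 ≅ Z,  H_1 ≅ Z,  H_2 = 0.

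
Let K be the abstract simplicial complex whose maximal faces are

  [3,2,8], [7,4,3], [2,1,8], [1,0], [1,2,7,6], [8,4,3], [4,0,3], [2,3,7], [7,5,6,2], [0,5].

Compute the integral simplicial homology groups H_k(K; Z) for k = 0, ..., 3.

K has 9 vertices, 21 edges, 13 triangles, 2 3-simplices.
rank ∂_0 = 0, rank ∂_1 = 8 ⇒ b_0 = 9 − 0 − 8 = 1; all invariant factors of ∂_1 are 1 so no torsion. So H_0 ≅ Z.
rank ∂_1 = 8, rank ∂_2 = 11 ⇒ b_1 = 21 − 8 − 11 = 2; all invariant factors of ∂_2 are 1 so no torsion. So H_1 ≅ Z^2.
rank ∂_2 = 11, rank ∂_3 = 2 ⇒ b_2 = 13 − 11 − 2 = 0; all invariant factors of ∂_3 are 1 so no torsion. So H_2 ≅ 0.
rank ∂_3 = 2, rank ∂_4 = 0 ⇒ b_3 = 2 − 2 − 0 = 0. So H_3 ≅ 0.

H_0 ≅ Z,  H_1 ≅ Z^2,  H_2 = 0,  H_3 = 0.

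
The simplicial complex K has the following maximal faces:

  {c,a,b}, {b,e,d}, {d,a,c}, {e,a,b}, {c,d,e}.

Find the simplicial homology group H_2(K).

Fix the vertex order a < b < c < d < e and write every simplex with vertices in increasing order. Then dim K = 2 and the simplices of K are:

  0-simplices (5): a, b, c, d, e
  1-simplices (10): ab, ac, ad, ae, bc, bd, be, cd, ce, de
  2-simplices (5): abc, abe, acd, bde, cde

Hence C_0 ≅ Z^5, C_1 ≅ Z^10, C_2 ≅ Z^5.

Boundary ∂_1: C_1 → C_0 sends each edge [p,q] (with p < q) to q − p. For instance
  ∂ae = e − a.
The resulting 5×10 matrix has rank 4, and its Smith normal form has invariant factors (1,1,1,1).

The boundary map ∂_2: C_2 → C_1 maps a triangle to the signed sum of its edges. For instance
  ∂acd = cd − ad + ac,
  ∂abc = bc − ac + ab.
The 10×5 boundary matrix has rank 5 and Smith normal form diag(1,1,1,1,1).

From H_k ≅ ker(∂_k) / im(∂_{k+1}) we obtain:

  H_2: rank ker ∂_2 − rank ∂_3 = (5 − 5) − 0 = 0, and there is no ∂_3, so H_2 = 0.

H_2 = 0.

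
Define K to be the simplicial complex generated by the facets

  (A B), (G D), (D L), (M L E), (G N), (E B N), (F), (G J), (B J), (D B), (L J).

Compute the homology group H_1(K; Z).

H_1 = Z^4.

Order the vertices as A < B < D < E < F < G < J < L < M < N. Listing each simplex with vertices in this order, K has dimension 2 with simplices:

  0-simplices (10): A, B, D, E, F, G, J, L, M, N
  1-simplices (14): AB, BD, BE, BJ, BN, DG, DL, EL, EM, EN, GJ, GN, JL, LM
  2-simplices (2): BEN, ELM

so the chain groups are C_0 ≅ Z^10, C_1 ≅ Z^14, C_2 ≅ Z^2.

The boundary map ∂_1: C_1 → C_0 sends each edge [p,q] (with p < q) to q − p. For instance
  ∂AB = B − A.
This gives a 10×14 integer matrix of rank 8; reducing to Smith normal form yields diagonal entries (1,1,1,1,1,1,1,1).

Boundary ∂_2: C_2 → C_1 acts by ∂[p,q,r] = [q,r] − [p,r] + [p,q]. For instance
  ∂ELM = LM − EM + EL,
  ∂BEN = EN − BN + BE.
As a 14×2 matrix over Z this has rank 2, with invariant factors (1,1).

Reading off H_k = ker ∂_k / im ∂_{k+1}:

  H_1: rank ker ∂_1 − rank ∂_2 = (14 − 8) − 2 = 4, and the invariant factors of ∂_2 are all 1, so H_1 ≅ Z^4.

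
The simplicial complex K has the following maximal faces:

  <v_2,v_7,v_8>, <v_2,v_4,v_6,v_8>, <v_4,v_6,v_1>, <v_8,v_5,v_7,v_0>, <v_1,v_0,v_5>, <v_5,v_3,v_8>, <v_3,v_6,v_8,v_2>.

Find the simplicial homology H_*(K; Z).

Take the total order v_0 < v_1 < v_2 < v_3 < v_4 < v_5 < v_6 < v_7 < v_8 on the vertex set. Then K (dimension 3) consists of the simplices:

  0-simplices (9): [v_0], [v_1], [v_2], [v_3], [v_4], [v_5], [v_6], [v_7], [v_8]
  1-simplices (21): (21 of them)
  2-simplices (15): (15 of them)
  3-simplices (3): [v_0,v_5,v_7,v_8], [v_2,v_3,v_6,v_8], [v_2,v_4,v_6,v_8]

Hence C_0 ≅ Z^9, C_1 ≅ Z^21, C_2 ≅ Z^15, C_3 ≅ Z^3.

∂_1: C_1 → C_0 sends each edge [p,q] (with p < q) to q − p.
The resulting 9×21 matrix has rank 8, and its Smith normal form has invariant factors (1,1,1,1,1,1,1,1).

Boundary ∂_2: C_2 → C_1 acts by ∂[p,q,r] = [q,r] − [p,r] + [p,q]. For instance
  ∂[v_3,v_5,v_8] = [v_5,v_8] − [v_3,v_8] + [v_3,v_5],
  ∂[v_0,v_5,v_7] = [v_5,v_7] − [v_0,v_7] + [v_0,v_5].
The 21×15 boundary matrix has rank 12 and Smith normal form diag(1,1,1,1,1,1,1,1,1,1,1,1).

∂_3: C_3 → C_2 sends each 3-simplex σ to the alternating sum Σ_i (−1)^i (σ with its i-th vertex removed). For instance
  ∂[v_0,v_5,v_7,v_8] = [v_5,v_7,v_8] − [v_0,v_7,v_8] + [v_0,v_5,v_8] − [v_0,v_5,v_7],
  ∂[v_2,v_3,v_6,v_8] = [v_3,v_6,v_8] − [v_2,v_6,v_8] + [v_2,v_3,v_8] − [v_2,v_3,v_6].
As a 15×3 matrix over Z this has rank 3, with invariant factors (1,1,1).

Reading off H_k = ker ∂_k / im ∂_{k+1}:

  H_0: rank C_0 − rank ∂_1 = 9 − 8 = 1, and the invariant factors of ∂_1 are all 1, so H_0 = Z.
  H_1: rank ker ∂_1 − rank ∂_2 = (21 − 8) − 12 = 1, and the invariant factors of ∂_2 are all 1, so H_1 = Z.
  H_2: rank ker ∂_2 − rank ∂_3 = (15 − 12) − 3 = 0, and the invariant factors of ∂_3 are all 1, so H_2 = 0.
  H_3: rank ker ∂_3 − rank ∂_4 = (3 − 3) − 0 = 0, and there is no ∂_4, so H_3 = 0.

As a check, the Euler characteristic is 9 − 21 + 15 − 3 = 0, which agrees with 1 − 1 + 0 − 0 = 0.

H_0 ≅ Z,  H_1 ≅ Z,  H_2 = 0,  H_3 = 0.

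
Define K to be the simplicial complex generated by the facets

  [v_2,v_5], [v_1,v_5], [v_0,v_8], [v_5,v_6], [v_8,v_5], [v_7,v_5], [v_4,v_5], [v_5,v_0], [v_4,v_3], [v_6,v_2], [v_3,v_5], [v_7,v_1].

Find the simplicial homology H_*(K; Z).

Order the vertices as v_0 < v_1 < v_2 < v_3 < v_4 < v_5 < v_6 < v_7 < v_8. Listing each simplex with vertices in this order, K has dimension 1 with simplices:

  0-simplices (9): [v_0], [v_1], [v_2], [v_3], [v_4], [v_5], [v_6], [v_7], [v_8]
  1-simplices (12): [v_0,v_5], [v_0,v_8], [v_1,v_5], [v_1,v_7], [v_2,v_5], [v_2,v_6], [v_3,v_4], [v_3,v_5], [v_4,v_5], [v_5,v_6], [v_5,v_7], [v_5,v_8]

Hence C_0 ≅ Z^9, C_1 ≅ Z^12.

∂_1: C_1 → C_0 is given by ∂[p,q] = [q] − [p]. For instance
  ∂[v_5,v_6] = [v_6] − [v_5].
The resulting 9×12 matrix has rank 8, and its Smith normal form has invariant factors (1,1,1,1,1,1,1,1).

From H_k ≅ ker(∂_k) / im(∂_{k+1}) we obtain:

  H_0: rank C_0 − rank ∂_1 = 9 − 8 = 1, and the invariant factors of ∂_1 are all 1, so H_0 ≅ Z.
  H_1: rank ker ∂_1 − rank ∂_2 = (12 − 8) − 0 = 4, and there is no ∂_2, so H_1 ≅ Z^4.

As a check, the Euler characteristic is 9 − 12 = -3, which agrees with 1 − 4 = -3.

H_0 = Z,  H_1 = Z^4.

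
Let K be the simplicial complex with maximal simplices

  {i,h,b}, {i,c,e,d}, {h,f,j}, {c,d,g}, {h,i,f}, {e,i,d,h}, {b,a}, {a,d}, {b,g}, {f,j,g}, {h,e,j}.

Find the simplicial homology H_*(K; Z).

We work with the vertex ordering a < b < c < d < e < f < g < h < i < j. The simplices of K, each written with vertices in increasing order, are:

  0-simplices (10): a, b, c, d, e, f, g, h, i, j
  1-simplices (23): ab, ad, bg, bh, bi, cd, ce, cg, ci, de, dg, dh, di, eh, ei, ej, fg, fh, fi, fj, gj, hi, hj
  2-simplices (13): bhi, cde, cdg, cdi, cei, deh, dei, dhi, ehi, ehj, fgj, fhi, fhj
  3-simplices (2): cdei, dehi

Hence C_0 ≅ Z^10, C_1 ≅ Z^23, C_2 ≅ Z^13, C_3 ≅ Z^2.

Boundary ∂_1: C_1 → C_0 maps an edge to its endpoints' difference, ∂[p,q] = q − p.
The resulting 10×23 matrix has rank 9, and its Smith normal form has invariant factors (1,1,1,1,1,1,1,1,1).

∂_2: C_2 → C_1 maps a triangle to the signed sum of its edges. For instance
  ∂dhi = hi − di + dh,
  ∂cde = de − ce + cd.
As a 23×13 matrix over Z this has rank 11, with invariant factors (1,1,1,1,1,1,1,1,1,1,1).

∂_3: C_3 → C_2 sends each 3-simplex σ to the alternating sum Σ_i (−1)^i (σ with its i-th vertex removed). For instance
  ∂cdei = dei − cei + cdi − cde,
  ∂dehi = ehi − dhi + dei − deh.
The 13×2 boundary matrix has rank 2 and Smith normal form diag(1,1).

From H_k ≅ ker(∂_k) / im(∂_{k+1}) we obtain:

  H_0: rank C_0 − rank ∂_1 = 10 − 9 = 1, and the invariant factors of ∂_1 are all 1, so H_0 = Z.
  H_1: rank ker ∂_1 − rank ∂_2 = (23 − 9) − 11 = 3, and the invariant factors of ∂_2 are all 1, so H_1 = Z^3.
  H_2: rank ker ∂_2 − rank ∂_3 = (13 − 11) − 2 = 0, and the invariant factors of ∂_3 are all 1, so H_2 = 0.
  H_3: rank ker ∂_3 − rank ∂_4 = (2 − 2) − 0 = 0, and there is no ∂_4, so H_3 = 0.

H_0 = Z,  H_1 = Z^3,  H_2 = 0,  H_3 = 0.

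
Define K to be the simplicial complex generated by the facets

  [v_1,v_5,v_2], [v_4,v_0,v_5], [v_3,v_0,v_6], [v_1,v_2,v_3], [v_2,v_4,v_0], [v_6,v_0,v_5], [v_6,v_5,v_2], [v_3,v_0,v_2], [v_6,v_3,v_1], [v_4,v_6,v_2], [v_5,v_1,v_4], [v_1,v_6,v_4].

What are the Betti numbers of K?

b_0 = 1, b_1 = 0, b_2 = 0.

We work with the vertex ordering v_0 < v_1 < v_2 < v_3 < v_4 < v_5 < v_6. The simplices of K, each written with vertices in increasing order, are:

  0-simplices (7): [v_0], [v_1], [v_2], [v_3], [v_4], [v_5], [v_6]
  1-simplices (18): (18 of them)
  2-simplices (12): (12 of them)

Hence C_0 ≅ Z^7, C_1 ≅ Z^18, C_2 ≅ Z^12.

Boundary ∂_1: C_1 → C_0 sends each edge [p,q] (with p < q) to q − p.
The 7×18 boundary matrix has rank 6 and Smith normal form diag(1,1,1,1,1,1).

∂_2: C_2 → C_1 acts by ∂[p,q,r] = [q,r] − [p,r] + [p,q]. For instance
  ∂[v_0,v_5,v_6] = [v_5,v_6] − [v_0,v_6] + [v_0,v_5],
  ∂[v_1,v_4,v_6] = [v_4,v_6] − [v_1,v_6] + [v_1,v_4].
The resulting 18×12 matrix has rank 12, and its Smith normal form has invariant factors (1,1,1,1,1,1,1,1,1,1,1,2).

Computing H_k = (kernel of ∂_k) / (image of ∂_{k+1}):

  H_0: rank C_0 − rank ∂_1 = 7 − 6 = 1, and the invariant factors of ∂_1 are all 1, so H_0 = Z.
  H_1: rank ker ∂_1 − rank ∂_2 = (18 − 6) − 12 = 0, and ∂_2 has invariant factor 2 > 1, so H_1 = Z/2.
  H_2: rank ker ∂_2 − rank ∂_3 = (12 − 12) − 0 = 0, and there is no ∂_3, so H_2 = 0.

As a check, the Euler characteristic is 7 − 18 + 12 = 1, which agrees with 1 − 0 + 0 = 1.

Hence the Betti numbers are b_0 = 1, b_1 = 0, b_2 = 0.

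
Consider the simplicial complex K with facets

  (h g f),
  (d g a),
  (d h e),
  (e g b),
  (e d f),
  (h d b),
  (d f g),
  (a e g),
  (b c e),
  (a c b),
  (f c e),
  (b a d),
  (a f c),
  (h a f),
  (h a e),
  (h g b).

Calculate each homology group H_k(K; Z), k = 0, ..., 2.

H_0 = Z,  H_1 = Z^2,  H_2 = Z.

Fix the vertex order a < b < c < d < e < f < g < h and write every simplex with vertices in increasing order. Then dim K = 2 and the simplices of K are:

  0-simplices (8): a, b, c, d, e, f, g, h
  1-simplices (24): ab, ac, ad, ae, af, ag, ah, bc, bd, be, bg, bh, ce, cf, de, df, dg, dh, ef, eg, eh, fg, fh, gh
  2-simplices (16): abc, abd, acf, adg, aeg, aeh, afh, bce, bdh, beg, bgh, cef, def, deh, dfg, fgh

giving chain groups C_0 ≅ Z^8, C_1 ≅ Z^24, C_2 ≅ Z^16.

Boundary ∂_1: C_1 → C_0 is given by ∂[p,q] = [q] − [p]. For instance
  ∂dg = g − d.
This gives a 8×24 integer matrix of rank 7; reducing to Smith normal form yields diagonal entries (1,1,1,1,1,1,1).

∂_2: C_2 → C_1 acts by ∂[p,q,r] = [q,r] − [p,r] + [p,q]. For instance
  ∂bgh = gh − bh + bg,
  ∂beg = eg − bg + be.
This gives a 24×16 integer matrix of rank 15; reducing to Smith normal form yields diagonal entries (1,1,1,1,1,1,1,1,1,1,1,1,1,1,1).

From H_k ≅ ker(∂_k) / im(∂_{k+1}) we obtain:

  H_0: rank C_0 − rank ∂_1 = 8 − 7 = 1, and the invariant factors of ∂_1 are all 1, so H_0 = Z.
  H_1: rank ker ∂_1 − rank ∂_2 = (24 − 7) − 15 = 2, and the invariant factors of ∂_2 are all 1, so H_1 = Z^2.
  H_2: rank ker ∂_2 − rank ∂_3 = (16 − 15) − 0 = 1, and there is no ∂_3, so H_2 = Z.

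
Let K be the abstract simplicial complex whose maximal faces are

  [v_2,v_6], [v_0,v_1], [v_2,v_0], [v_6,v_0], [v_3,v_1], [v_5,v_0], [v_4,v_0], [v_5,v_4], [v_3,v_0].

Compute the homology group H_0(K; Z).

We work with the vertex ordering v_0 < v_1 < v_2 < v_3 < v_4 < v_5 < v_6. The simplices of K, each written with vertices in increasing order, are:

  0-simplices (7): [v_0], [v_1], [v_2], [v_3], [v_4], [v_5], [v_6]
  1-simplices (9): [v_0,v_1], [v_0,v_2], [v_0,v_3], [v_0,v_4], [v_0,v_5], [v_0,v_6], [v_1,v_3], [v_2,v_6], [v_4,v_5]

giving chain groups C_0 ≅ Z^7, C_1 ≅ Z^9.

The boundary map ∂_1: C_1 → C_0 maps an edge to its endpoints' difference, ∂[p,q] = q − p. For instance
  ∂[v_1,v_3] = [v_3] − [v_1].
The resulting 7×9 matrix has rank 6, and its Smith normal form has invariant factors (1,1,1,1,1,1).

From H_k ≅ ker(∂_k) / im(∂_{k+1}) we obtain:

  H_0: rank C_0 − rank ∂_1 = 7 − 6 = 1, and the invariant factors of ∂_1 are all 1, so H_0 = Z.

(K is a triangulation of a wedge of 3 circles.)

H_0 = Z.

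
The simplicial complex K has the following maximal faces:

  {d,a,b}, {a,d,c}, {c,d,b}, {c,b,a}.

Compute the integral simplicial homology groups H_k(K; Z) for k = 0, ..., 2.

H_0 = Z,  H_1 = 0,  H_2 = Z.

Fix the vertex order a < b < c < d and write every simplex with vertices in increasing order. Then dim K = 2 and the simplices of K are:

  0-simplices (4): a, b, c, d
  1-simplices (6): ab, ac, ad, bc, bd, cd
  2-simplices (4): abc, abd, acd, bcd

Hence C_0 ≅ Z^4, C_1 ≅ Z^6, C_2 ≅ Z^4.

Boundary ∂_1: C_1 → C_0 maps an edge to its endpoints' difference, ∂[p,q] = q − p. For instance
  ∂ac = c − a.
The 4×6 boundary matrix has rank 3 and Smith normal form diag(1,1,1).

∂_2: C_2 → C_1 acts by ∂[p,q,r] = [q,r] − [p,r] + [p,q]. For instance
  ∂acd = cd − ad + ac,
  ∂bcd = cd − bd + bc.
The resulting 6×4 matrix has rank 3, and its Smith normal form has invariant factors (1,1,1).

Computing H_k = (kernel of ∂_k) / (image of ∂_{k+1}):

  H_0: rank C_0 − rank ∂_1 = 4 − 3 = 1, and the invariant factors of ∂_1 are all 1, so H_0 ≅ Z.
  H_1: rank ker ∂_1 − rank ∂_2 = (6 − 3) − 3 = 0, and the invariant factors of ∂_2 are all 1, so H_1 ≅ 0.
  H_2: rank ker ∂_2 − rank ∂_3 = (4 − 3) − 0 = 1, and there is no ∂_3, so H_2 ≅ Z.

(K is a triangulation of the 2-sphere S^2.)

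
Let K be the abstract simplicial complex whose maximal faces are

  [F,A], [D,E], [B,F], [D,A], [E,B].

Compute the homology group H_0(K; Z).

K has 5 vertices, 5 edges.
rank ∂_0 = 0, rank ∂_1 = 4 ⇒ b_0 = 5 − 0 − 4 = 1; all invariant factors of ∂_1 are 1 so no torsion. So H_0 ≅ Z.

H_0 ≅ Z.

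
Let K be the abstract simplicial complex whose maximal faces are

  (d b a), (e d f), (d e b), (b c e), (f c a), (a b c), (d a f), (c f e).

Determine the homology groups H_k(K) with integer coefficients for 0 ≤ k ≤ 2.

H_0 ≅ Z,  H_1 = 0,  H_2 ≅ Z.

Order the vertices as a < b < c < d < e < f. Listing each simplex with vertices in this order, K has dimension 2 with simplices:

  0-simplices (6): a, b, c, d, e, f
  1-simplices (12): ab, ac, ad, af, bc, bd, be, ce, cf, de, df, ef
  2-simplices (8): abc, abd, acf, adf, bce, bde, cef, def

giving chain groups C_0 ≅ Z^6, C_1 ≅ Z^12, C_2 ≅ Z^8.

The boundary map ∂_1: C_1 → C_0 sends each edge [p,q] (with p < q) to q − p. For instance
  ∂be = e − b.
As a 6×12 matrix over Z this has rank 5, with invariant factors (1,1,1,1,1).

∂_2: C_2 → C_1 acts by ∂[p,q,r] = [q,r] − [p,r] + [p,q]. For instance
  ∂cef = ef − cf + ce,
  ∂bde = de − be + bd.
As a 12×8 matrix over Z this has rank 7, with invariant factors (1,1,1,1,1,1,1).

Reading off H_k = ker ∂_k / im ∂_{k+1}:

  H_0: rank C_0 − rank ∂_1 = 6 − 5 = 1, and the invariant factors of ∂_1 are all 1, so H_0 ≅ Z.
  H_1: rank ker ∂_1 − rank ∂_2 = (12 − 5) − 7 = 0, and the invariant factors of ∂_2 are all 1, so H_1 ≅ 0.
  H_2: rank ker ∂_2 − rank ∂_3 = (8 − 7) − 0 = 1, and there is no ∂_3, so H_2 ≅ Z.

(K is a triangulation of the 2-sphere S^2.)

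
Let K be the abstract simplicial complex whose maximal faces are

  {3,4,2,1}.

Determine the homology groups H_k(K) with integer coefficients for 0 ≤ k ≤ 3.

Fix the vertex order 1 < 2 < 3 < 4 and write every simplex with vertices in increasing order. Then dim K = 3 and the simplices of K are:

  0-simplices (4): [1], [2], [3], [4]
  1-simplices (6): [1,2], [1,3], [1,4], [2,3], [2,4], [3,4]
  2-simplices (4): [1,2,3], [1,2,4], [1,3,4], [2,3,4]
  3-simplices (1): [1,2,3,4]

so the chain groups are C_0 ≅ Z^4, C_1 ≅ Z^6, C_2 ≅ Z^4, C_3 ≅ Z^1.

∂_1: C_1 → C_0 sends each edge [p,q] (with p < q) to q − p. For instance
  ∂[2,4] = [4] − [2].
As a 4×6 matrix over Z this has rank 3, with invariant factors (1,1,1).

The boundary map ∂_2: C_2 → C_1 acts by ∂[p,q,r] = [q,r] − [p,r] + [p,q]. For instance
  ∂[1,2,3] = [2,3] − [1,3] + [1,2],
  ∂[1,2,4] = [2,4] − [1,4] + [1,2].
The resulting 6×4 matrix has rank 3, and its Smith normal form has invariant factors (1,1,1).

The boundary map ∂_3: C_3 → C_2 sends each 3-simplex σ to the alternating sum Σ_i (−1)^i (σ with its i-th vertex removed). For instance
  ∂[1,2,3,4] = [2,3,4] − [1,3,4] + [1,2,4] − [1,2,3].
The 4×1 boundary matrix has rank 1 and Smith normal form diag(1).

Now H_k = ker ∂_k / im ∂_{k+1}, so:

  H_0: rank C_0 − rank ∂_1 = 4 − 3 = 1, and the invariant factors of ∂_1 are all 1, so H_0 ≅ Z.
  H_1: rank ker ∂_1 − rank ∂_2 = (6 − 3) − 3 = 0, and the invariant factors of ∂_2 are all 1, so H_1 ≅ 0.
  H_2: rank ker ∂_2 − rank ∂_3 = (4 − 3) − 1 = 0, and the invariant factors of ∂_3 are all 1, so H_2 ≅ 0.
  H_3: rank ker ∂_3 − rank ∂_4 = (1 − 1) − 0 = 0, and there is no ∂_4, so H_3 ≅ 0.

H_0 ≅ Z,  H_1 = 0,  H_2 = 0,  H_3 = 0.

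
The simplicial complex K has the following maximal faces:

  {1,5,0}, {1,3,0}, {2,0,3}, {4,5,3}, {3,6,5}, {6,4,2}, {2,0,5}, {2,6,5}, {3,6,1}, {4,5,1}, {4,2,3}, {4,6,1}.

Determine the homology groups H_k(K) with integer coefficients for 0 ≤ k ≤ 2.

H_0 ≅ Z,  H_1 ≅ Z/2,  H_2 = 0.

We work with the vertex ordering 0 < 1 < 2 < 3 < 4 < 5 < 6. The simplices of K, each written with vertices in increasing order, are:

  0-simplices (7): [0], [1], [2], [3], [4], [5], [6]
  1-simplices (18): [0,1], [0,2], [0,3], [0,5], [1,3], [1,4], [1,5], [1,6], [2,3], [2,4], [2,5], [2,6], [3,4], [3,5], [3,6], [4,5], [4,6], [5,6]
  2-simplices (12): [0,1,3], [0,1,5], [0,2,3], [0,2,5], [1,3,6], [1,4,5], [1,4,6], [2,3,4], [2,4,6], [2,5,6], [3,4,5], [3,5,6]

giving chain groups C_0 ≅ Z^7, C_1 ≅ Z^18, C_2 ≅ Z^12.

∂_1: C_1 → C_0 sends each edge [p,q] (with p < q) to q − p.
The 7×18 boundary matrix has rank 6 and Smith normal form diag(1,1,1,1,1,1).

Boundary ∂_2: C_2 → C_1 sends each 2-simplex [p,q,r] to [q,r] − [p,r] + [p,q]. For instance
  ∂[1,3,6] = [3,6] − [1,6] + [1,3],
  ∂[3,4,5] = [4,5] − [3,5] + [3,4].
The 18×12 boundary matrix has rank 12 and Smith normal form diag(1,1,1,1,1,1,1,1,1,1,1,2).

From H_k ≅ ker(∂_k) / im(∂_{k+1}) we obtain:

  H_0: rank C_0 − rank ∂_1 = 7 − 6 = 1, and the invariant factors of ∂_1 are all 1, so H_0 = Z.
  H_1: rank ker ∂_1 − rank ∂_2 = (18 − 6) − 12 = 0, and ∂_2 has invariant factor 2 > 1, so H_1 = Z/2.
  H_2: rank ker ∂_2 − rank ∂_3 = (12 − 12) − 0 = 0, and there is no ∂_3, so H_2 = 0.

As a check, the Euler characteristic is 7 − 18 + 12 = 1, which agrees with 1 − 0 + 0 = 1.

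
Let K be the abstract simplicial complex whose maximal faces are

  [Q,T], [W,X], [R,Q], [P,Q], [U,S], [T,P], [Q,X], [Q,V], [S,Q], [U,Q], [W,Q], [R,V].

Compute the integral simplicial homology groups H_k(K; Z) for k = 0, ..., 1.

H_0 = Z,  H_1 = Z^4.

K has 9 vertices, 12 edges.
rank ∂_0 = 0, rank ∂_1 = 8 ⇒ b_0 = 9 − 0 − 8 = 1; all invariant factors of ∂_1 are 1 so no torsion. So H_0 = Z.
rank ∂_1 = 8, rank ∂_2 = 0 ⇒ b_1 = 12 − 8 − 0 = 4. So H_1 = Z^4.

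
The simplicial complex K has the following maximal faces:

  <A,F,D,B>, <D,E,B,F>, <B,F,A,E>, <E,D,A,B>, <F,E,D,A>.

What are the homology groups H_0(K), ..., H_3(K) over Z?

Fix the vertex order A < B < D < E < F and write every simplex with vertices in increasing order. Then dim K = 3 and the simplices of K are:

  0-simplices (5): A, B, D, E, F
  1-simplices (10): AB, AD, AE, AF, BD, BE, BF, DE, DF, EF
  2-simplices (10): ABD, ABE, ABF, ADE, ADF, AEF, BDE, BDF, BEF, DEF
  3-simplices (5): ABDE, ABDF, ABEF, ADEF, BDEF

so the chain groups are C_0 ≅ Z^5, C_1 ≅ Z^10, C_2 ≅ Z^10, C_3 ≅ Z^5.

Boundary ∂_1: C_1 → C_0 maps an edge to its endpoints' difference, ∂[p,q] = q − p. For instance
  ∂DF = F − D.
As a 5×10 matrix over Z this has rank 4, with invariant factors (1,1,1,1).

Boundary ∂_2: C_2 → C_1 acts by ∂[p,q,r] = [q,r] − [p,r] + [p,q]. For instance
  ∂BDE = DE − BE + BD,
  ∂ABE = BE − AE + AB.
As a 10×10 matrix over Z this has rank 6, with invariant factors (1,1,1,1,1,1).

Boundary ∂_3: C_3 → C_2 sends each 3-simplex σ to the alternating sum Σ_i (−1)^i (σ with its i-th vertex removed). For instance
  ∂ABEF = BEF − AEF + ABF − ABE,
  ∂ABDE = BDE − ADE + ABE − ABD.
As a 10×5 matrix over Z this has rank 4, with invariant factors (1,1,1,1).

Computing H_k = (kernel of ∂_k) / (image of ∂_{k+1}):

  H_0: rank C_0 − rank ∂_1 = 5 − 4 = 1, and the invariant factors of ∂_1 are all 1, so H_0 ≅ Z.
  H_1: rank ker ∂_1 − rank ∂_2 = (10 − 4) − 6 = 0, and the invariant factors of ∂_2 are all 1, so H_1 ≅ 0.
  H_2: rank ker ∂_2 − rank ∂_3 = (10 − 6) − 4 = 0, and the invariant factors of ∂_3 are all 1, so H_2 ≅ 0.
  H_3: rank ker ∂_3 − rank ∂_4 = (5 − 4) − 0 = 1, and there is no ∂_4, so H_3 ≅ Z.

As a check, the Euler characteristic is 5 − 10 + 10 − 5 = 0, which agrees with 1 − 0 + 0 − 1 = 0.
(K is a triangulation of the 3-sphere S^3.)

H_0 ≅ Z,  H_1 = 0,  H_2 = 0,  H_3 ≅ Z.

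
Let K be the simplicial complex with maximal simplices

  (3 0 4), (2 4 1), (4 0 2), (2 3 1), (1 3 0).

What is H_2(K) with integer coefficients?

H_2 = 0.

Take the total order 0 < 1 < 2 < 3 < 4 on the vertex set. Then K (dimension 2) consists of the simplices:

  0-simplices (5): [0], [1], [2], [3], [4]
  1-simplices (10): [0,1], [0,2], [0,3], [0,4], [1,2], [1,3], [1,4], [2,3], [2,4], [3,4]
  2-simplices (5): [0,1,3], [0,2,4], [0,3,4], [1,2,3], [1,2,4]

giving chain groups C_0 ≅ Z^5, C_1 ≅ Z^10, C_2 ≅ Z^5.

∂_1: C_1 → C_0 maps an edge to its endpoints' difference, ∂[p,q] = q − p.
The resulting 5×10 matrix has rank 4, and its Smith normal form has invariant factors (1,1,1,1).

∂_2: C_2 → C_1 acts by ∂[p,q,r] = [q,r] − [p,r] + [p,q]. For instance
  ∂[1,2,3] = [2,3] − [1,3] + [1,2],
  ∂[0,2,4] = [2,4] − [0,4] + [0,2].
This gives a 10×5 integer matrix of rank 5; reducing to Smith normal form yields diagonal entries (1,1,1,1,1).

From H_k ≅ ker(∂_k) / im(∂_{k+1}) we obtain:

  H_2: rank ker ∂_2 − rank ∂_3 = (5 − 5) − 0 = 0, and there is no ∂_3, so H_2 ≅ 0.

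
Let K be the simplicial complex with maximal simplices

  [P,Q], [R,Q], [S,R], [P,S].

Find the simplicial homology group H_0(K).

H_0 ≅ Z.

Take the total order P < Q < R < S on the vertex set. Then K (dimension 1) consists of the simplices:

  0-simplices (4): P, Q, R, S
  1-simplices (4): PQ, PS, QR, RS

so the chain groups are C_0 ≅ Z^4, C_1 ≅ Z^4.

The boundary map ∂_1: C_1 → C_0 is given by ∂[p,q] = [q] − [p]. For instance
  ∂QR = R − Q.
As a 4×4 matrix over Z this has rank 3, with invariant factors (1,1,1).

Computing H_k = (kernel of ∂_k) / (image of ∂_{k+1}):

  H_0: rank C_0 − rank ∂_1 = 4 − 3 = 1, and the invariant factors of ∂_1 are all 1, so H_0 = Z.

(K is a triangulation of the circle S^1.)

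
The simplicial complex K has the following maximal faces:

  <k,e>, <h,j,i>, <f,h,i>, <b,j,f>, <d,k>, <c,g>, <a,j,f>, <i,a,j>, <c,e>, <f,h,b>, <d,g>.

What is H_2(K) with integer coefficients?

H_2 ≅ 0.

We work with the vertex ordering a < b < c < d < e < f < g < h < i < j < k. The simplices of K, each written with vertices in increasing order, are:

  0-simplices (11): a, b, c, d, e, f, g, h, i, j, k
  1-simplices (17): af, ai, aj, bf, bh, bj, ce, cg, dg, dk, ek, fh, fi, fj, hi, hj, ij
  2-simplices (6): afj, aij, bfh, bfj, fhi, hij

so the chain groups are C_0 ≅ Z^11, C_1 ≅ Z^17, C_2 ≅ Z^6.

Boundary ∂_1: C_1 → C_0 sends each edge [p,q] (with p < q) to q − p. For instance
  ∂fj = j − f.
As a 11×17 matrix over Z this has rank 9, with invariant factors (1,1,1,1,1,1,1,1,1).

∂_2: C_2 → C_1 maps a triangle to the signed sum of its edges. For instance
  ∂hij = ij − hj + hi,
  ∂afj = fj − aj + af.
The 17×6 boundary matrix has rank 6 and Smith normal form diag(1,1,1,1,1,1).

Computing H_k = (kernel of ∂_k) / (image of ∂_{k+1}):

  H_2: rank ker ∂_2 − rank ∂_3 = (6 − 6) − 0 = 0, and there is no ∂_3, so H_2 = 0.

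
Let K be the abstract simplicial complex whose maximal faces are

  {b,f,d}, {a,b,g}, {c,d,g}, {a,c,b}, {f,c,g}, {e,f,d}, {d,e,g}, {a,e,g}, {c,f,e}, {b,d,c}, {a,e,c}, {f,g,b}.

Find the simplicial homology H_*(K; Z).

H_0 = Z,  H_1 = Z/2Z,  H_2 = 0.

We work with the vertex ordering a < b < c < d < e < f < g. The simplices of K, each written with vertices in increasing order, are:

  0-simplices (7): a, b, c, d, e, f, g
  1-simplices (18): ab, ac, ae, ag, bc, bd, bf, bg, cd, ce, cf, cg, de, df, dg, ef, eg, fg
  2-simplices (12): abc, abg, ace, aeg, bcd, bdf, bfg, cdg, cef, cfg, def, deg

Hence C_0 ≅ Z^7, C_1 ≅ Z^18, C_2 ≅ Z^12.

Boundary ∂_1: C_1 → C_0 is given by ∂[p,q] = [q] − [p]. For instance
  ∂de = e − d.
The 7×18 boundary matrix has rank 6 and Smith normal form diag(1,1,1,1,1,1).

∂_2: C_2 → C_1 sends each 2-simplex [p,q,r] to [q,r] − [p,r] + [p,q]. For instance
  ∂cfg = fg − cg + cf,
  ∂ace = ce − ae + ac.
This gives a 18×12 integer matrix of rank 12; reducing to Smith normal form yields diagonal entries (1,1,1,1,1,1,1,1,1,1,1,2).

From H_k ≅ ker(∂_k) / im(∂_{k+1}) we obtain:

  H_0: rank C_0 − rank ∂_1 = 7 − 6 = 1, and the invariant factors of ∂_1 are all 1, so H_0 = Z.
  H_1: rank ker ∂_1 − rank ∂_2 = (18 − 6) − 12 = 0, and ∂_2 has invariant factor 2 > 1, so H_1 = Z/2Z.
  H_2: rank ker ∂_2 − rank ∂_3 = (12 − 12) − 0 = 0, and there is no ∂_3, so H_2 = 0.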